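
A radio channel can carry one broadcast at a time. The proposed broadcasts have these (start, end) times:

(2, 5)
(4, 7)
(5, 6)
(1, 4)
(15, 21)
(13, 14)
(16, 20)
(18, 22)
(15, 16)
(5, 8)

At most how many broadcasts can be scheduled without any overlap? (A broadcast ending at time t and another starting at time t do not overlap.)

5

By end time: (1,4), (2,5), (5,6), (4,7), (5,8), (13,14), (15,16), (16,20), (15,21), (18,22).
Pick (1,4); next start ≥ 4 → (5,6); next start ≥ 6 → (13,14); next start ≥ 14 → (15,16); next start ≥ 16 → (16,20).
Selected 5 broadcasts.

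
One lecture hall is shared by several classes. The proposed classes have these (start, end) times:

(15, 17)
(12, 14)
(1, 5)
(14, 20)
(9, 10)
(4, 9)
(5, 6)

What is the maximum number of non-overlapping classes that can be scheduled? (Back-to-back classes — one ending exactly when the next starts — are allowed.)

5

Sort by end time and greedily take each interval whose start is ≥ the last chosen end.
Sorted by end: (1,5)  (5,6)  (4,9)  (9,10)  (12,14)  (15,17)  (14,20)
take (1,5); take (5,6); take (9,10); take (12,14); take (15,17).
Selected 5 classes.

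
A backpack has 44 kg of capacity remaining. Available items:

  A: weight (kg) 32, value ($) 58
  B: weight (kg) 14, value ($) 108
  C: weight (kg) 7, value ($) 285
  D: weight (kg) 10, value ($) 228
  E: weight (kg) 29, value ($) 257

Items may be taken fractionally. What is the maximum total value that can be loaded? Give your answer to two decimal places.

752.28

Ratios (sorted): C 40.71, D 22.80, E 8.86, B 7.71, A 1.81
take C (7 @ 285); take D (10 @ 228); take 27/29 of E → 239.28. Capacity used 44/44.
Total value = 752.28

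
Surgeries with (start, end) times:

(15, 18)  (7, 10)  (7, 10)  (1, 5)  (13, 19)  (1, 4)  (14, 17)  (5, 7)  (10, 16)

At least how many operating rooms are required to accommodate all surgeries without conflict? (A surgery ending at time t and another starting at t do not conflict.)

starts: [1, 1, 5, 7, 7, 10, 13, 14, 15]
ends:   [4, 5, 7, 10, 10, 16, 17, 18, 19]
s1→1 s1→2 e4→1 e5→0 s5→1 e7→0 s7→1 s7→2 e10→1 e10→0 s10→1 s13→2 s14→3 s15→4  — peak 4.

4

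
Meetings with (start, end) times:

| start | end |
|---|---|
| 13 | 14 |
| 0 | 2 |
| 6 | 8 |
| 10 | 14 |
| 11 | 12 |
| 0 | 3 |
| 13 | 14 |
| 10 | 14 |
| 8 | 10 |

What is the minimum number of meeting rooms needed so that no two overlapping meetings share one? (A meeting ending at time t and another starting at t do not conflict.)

Count concurrent intervals with a sweep; the peak is the room count.
Events (time:±→running): 0:+→1 0:+→2 2:-→1 3:-→0 6:+→1 8:-→0 8:+→1 10:-→0 10:+→1 10:+→2 11:+→3 12:-→2 13:+→3 13:+→4 … peak 4.

4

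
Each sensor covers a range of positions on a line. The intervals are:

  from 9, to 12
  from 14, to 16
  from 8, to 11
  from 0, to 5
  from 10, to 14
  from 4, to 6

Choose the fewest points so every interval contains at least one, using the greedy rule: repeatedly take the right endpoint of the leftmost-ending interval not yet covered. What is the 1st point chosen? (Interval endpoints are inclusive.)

5

Process intervals by earliest right end; each time one isn't hit yet, stab at its right endpoint.
Sorted: [0,5] [4,6] [8,11] [9,12] [10,14] [14,16]
{[0,5],[4,6]} hit by 5; {[8,11],[9,12],[10,14]} hit by 11; {[14,16]} hit by 16.
Points: 5, 11, 16 (3 total).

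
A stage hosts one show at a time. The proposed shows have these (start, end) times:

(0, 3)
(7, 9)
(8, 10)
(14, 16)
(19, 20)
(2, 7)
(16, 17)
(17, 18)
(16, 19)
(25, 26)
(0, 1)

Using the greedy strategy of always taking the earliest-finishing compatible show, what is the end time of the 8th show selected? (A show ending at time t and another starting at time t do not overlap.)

By end time: (0,1), (0,3), (2,7), (7,9), (8,10), (14,16), (16,17), (17,18), (16,19), (19,20), (25,26).
Pick (0,1); next start ≥ 1 → (2,7); next start ≥ 7 → (7,9); next start ≥ 9 → (14,16); next start ≥ 16 → (16,17); next start ≥ 17 → (17,18); next start ≥ 18 → (19,20); next start ≥ 20 → (25,26).
Selected: (0,1) (2,7) (7,9) (14,16) (16,17) (17,18) (19,20) (25,26)

26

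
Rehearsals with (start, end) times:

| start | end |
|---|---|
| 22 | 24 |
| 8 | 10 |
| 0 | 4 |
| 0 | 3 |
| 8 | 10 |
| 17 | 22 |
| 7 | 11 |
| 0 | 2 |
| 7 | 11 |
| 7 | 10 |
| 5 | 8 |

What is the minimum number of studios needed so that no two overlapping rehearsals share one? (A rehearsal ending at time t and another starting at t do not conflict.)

5

Count concurrent intervals with a sweep; the peak is the room count.
starts: [0, 0, 0, 5, 7, 7, 7, 8, 8, 17, 22]
ends:   [2, 3, 4, 8, 10, 10, 10, 11, 11, 22, 24]
s0→1 s0→2 s0→3 e2→2 e3→1 e4→0 s5→1 s7→2 s7→3 s7→4 e8→3 s8→4 s8→5  — peak 5.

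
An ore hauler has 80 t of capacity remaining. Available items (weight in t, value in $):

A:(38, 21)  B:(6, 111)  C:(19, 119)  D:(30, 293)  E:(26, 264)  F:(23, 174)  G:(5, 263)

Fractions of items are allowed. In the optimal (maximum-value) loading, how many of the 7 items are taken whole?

4

Order: G (263/5=52.60) > B (111/6=18.50) > E (264/26=10.15) > D (293/30=9.77) > F (174/23=7.57) > C (119/19=6.26) > A (21/38=0.55)
Fill: take G (5 @ 263) → take B (6 @ 111) → take E (26 @ 264) → take D (30 @ 293) → take 13/23 of F → 98.35; 80/80 used.
4 item(s) taken whole; one partial (take 13/23 of F).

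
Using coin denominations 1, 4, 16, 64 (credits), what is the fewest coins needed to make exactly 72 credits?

Use the largest denomination that fits, subtract, and repeat.
72 − 1×64→8 − 2×4→0
Total coins = 1 + 2 = 3

3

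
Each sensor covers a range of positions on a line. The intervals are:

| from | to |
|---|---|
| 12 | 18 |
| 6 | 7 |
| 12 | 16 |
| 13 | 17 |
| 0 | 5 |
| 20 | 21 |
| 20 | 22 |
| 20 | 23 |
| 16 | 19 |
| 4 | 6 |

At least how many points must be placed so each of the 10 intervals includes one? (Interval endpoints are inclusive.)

4

Process intervals by earliest right end; each time one isn't hit yet, stab at its right endpoint.
By right end: [0,5]  [4,6]  [6,7]  [12,16]  [13,17]  [12,18]  [16,19]  [20,21]  [20,22]  [20,23]
[0,5] uncovered → point at 5; [6,7] uncovered → point at 7; [12,16] uncovered → point at 16; [20,21] uncovered → point at 21.
Points: 5, 7, 16, 21 (4 total).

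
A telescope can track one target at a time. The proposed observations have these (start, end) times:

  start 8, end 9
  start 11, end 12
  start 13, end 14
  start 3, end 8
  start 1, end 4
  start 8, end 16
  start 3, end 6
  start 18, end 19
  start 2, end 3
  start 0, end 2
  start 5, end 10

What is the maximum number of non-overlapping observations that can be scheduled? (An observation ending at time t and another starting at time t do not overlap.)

7

By end time: (0,2), (2,3), (1,4), (3,6), (3,8), (8,9), (5,10), (11,12), (13,14), (8,16), (18,19).
Pick (0,2); next start ≥ 2 → (2,3); next start ≥ 3 → (3,6); next start ≥ 6 → (8,9); next start ≥ 9 → (11,12); next start ≥ 12 → (13,14); next start ≥ 14 → (18,19).
Selected 7 observations.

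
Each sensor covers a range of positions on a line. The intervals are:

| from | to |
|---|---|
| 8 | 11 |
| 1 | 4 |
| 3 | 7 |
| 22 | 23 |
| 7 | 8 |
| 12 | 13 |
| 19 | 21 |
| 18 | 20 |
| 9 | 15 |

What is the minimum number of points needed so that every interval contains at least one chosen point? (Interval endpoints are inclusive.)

Sort by right endpoint; whenever an interval is uncovered, place a point at its right end.
Sorted: [1,4] [3,7] [7,8] [8,11] [12,13] [9,15] [18,20] [19,21] [22,23]
{[1,4],[3,7]} hit by 4; {[7,8],[8,11]} hit by 8; {[12,13],[9,15]} hit by 13; {[18,20],[19,21]} hit by 20; {[22,23]} hit by 23.
Points: 4, 8, 13, 20, 23 (5 total).

5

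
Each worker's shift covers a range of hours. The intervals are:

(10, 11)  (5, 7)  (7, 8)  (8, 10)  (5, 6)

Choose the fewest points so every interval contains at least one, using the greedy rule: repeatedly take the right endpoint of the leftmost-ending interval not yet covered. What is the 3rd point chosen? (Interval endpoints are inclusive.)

Sort by right endpoint; whenever an interval is uncovered, place a point at its right end.
Sorted: [5,6] [5,7] [7,8] [8,10] [10,11]
{[5,6],[5,7]} hit by 6; {[7,8],[8,10]} hit by 8; {[10,11]} hit by 11.
Points: 6, 8, 11 (3 total).

11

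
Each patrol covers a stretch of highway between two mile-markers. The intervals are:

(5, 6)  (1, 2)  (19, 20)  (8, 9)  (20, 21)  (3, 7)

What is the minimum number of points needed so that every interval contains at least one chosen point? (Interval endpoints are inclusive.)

4

Sort by right endpoint; whenever an interval is uncovered, place a point at its right end.
By right end: [1,2]  [5,6]  [3,7]  [8,9]  [19,20]  [20,21]
[1,2] uncovered → point at 2; [5,6] uncovered → point at 6; [8,9] uncovered → point at 9; [19,20] uncovered → point at 20.
Points: 2, 6, 9, 20 (4 total).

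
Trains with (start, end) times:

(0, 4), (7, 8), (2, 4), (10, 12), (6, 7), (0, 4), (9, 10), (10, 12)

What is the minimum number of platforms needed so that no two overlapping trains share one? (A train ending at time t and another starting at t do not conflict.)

Events (time:±→running): 0:+→1 0:+→2 2:+→3 … peak 3.

3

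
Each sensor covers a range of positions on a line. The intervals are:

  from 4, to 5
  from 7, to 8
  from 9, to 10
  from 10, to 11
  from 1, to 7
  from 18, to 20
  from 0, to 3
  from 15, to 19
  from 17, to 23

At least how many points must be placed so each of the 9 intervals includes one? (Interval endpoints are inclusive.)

Sorted: [0,3] [4,5] [1,7] [7,8] [9,10] [10,11] [15,19] [18,20] [17,23]
{[0,3]} hit by 3; {[4,5],[1,7]} hit by 5; {[7,8]} hit by 8; {[9,10],[10,11]} hit by 10; {[15,19],[18,20],[17,23]} hit by 19.
Points: 3, 5, 8, 10, 19 (5 total).

5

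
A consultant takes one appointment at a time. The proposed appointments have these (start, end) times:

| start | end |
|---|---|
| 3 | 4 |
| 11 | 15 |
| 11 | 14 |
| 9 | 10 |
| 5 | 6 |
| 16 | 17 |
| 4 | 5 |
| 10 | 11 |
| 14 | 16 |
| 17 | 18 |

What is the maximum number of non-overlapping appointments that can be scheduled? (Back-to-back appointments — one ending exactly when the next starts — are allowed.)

Greedy by earliest finish: after sorting by end time, pick each interval compatible with the last pick.
By end time: (3,4), (4,5), (5,6), (9,10), (10,11), (11,14), (11,15), (14,16), (16,17), (17,18).
Pick (3,4); next start ≥ 4 → (4,5); next start ≥ 5 → (5,6); next start ≥ 6 → (9,10); next start ≥ 10 → (10,11); next start ≥ 11 → (11,14); next start ≥ 14 → (14,16); next start ≥ 16 → (16,17); next start ≥ 17 → (17,18).
Selected 9 appointments.

9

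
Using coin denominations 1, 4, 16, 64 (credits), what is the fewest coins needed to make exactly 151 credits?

7

Use the largest denomination that fits, subtract, and repeat.
151 = 2×64 + 1×16 + 1×4 + 3×1
Total coins = 2 + 1 + 1 + 3 = 7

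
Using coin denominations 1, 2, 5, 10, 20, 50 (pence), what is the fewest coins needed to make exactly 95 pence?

4

95 − 1×50→45 − 2×20→5 − 1×5→0
Total coins = 1 + 2 + 1 = 4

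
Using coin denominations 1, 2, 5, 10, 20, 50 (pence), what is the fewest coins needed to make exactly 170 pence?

4

170 = 3×50 + 1×20
Total coins = 3 + 1 = 4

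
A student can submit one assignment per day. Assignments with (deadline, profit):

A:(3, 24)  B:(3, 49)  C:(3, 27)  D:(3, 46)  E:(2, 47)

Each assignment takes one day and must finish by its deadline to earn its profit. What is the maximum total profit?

142

Sort by profit descending; place each in the latest free slot ≤ its deadline.
By profit: B(d3,49), E(d2,47), D(d3,46), C(d3,27), A(d3,24)
B→slot 3; E→slot 2; D→slot 1; C skipped; A skipped.
Profit = 46 + 47 + 49 = 142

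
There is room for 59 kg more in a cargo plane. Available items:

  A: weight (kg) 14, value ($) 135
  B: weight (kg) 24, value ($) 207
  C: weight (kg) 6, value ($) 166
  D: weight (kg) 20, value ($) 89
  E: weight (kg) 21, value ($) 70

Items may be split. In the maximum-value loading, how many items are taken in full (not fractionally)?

3

Ratios (sorted): C 27.67, A 9.64, B 8.62, D 4.45, E 3.33
take C (6 @ 166); take A (14 @ 135); take B (24 @ 207); take 15/20 of D → 66.75. Capacity used 59/59.
3 item(s) taken whole; one partial (take 15/20 of D).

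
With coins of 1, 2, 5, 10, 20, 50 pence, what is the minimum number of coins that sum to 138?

Use the largest denomination that fits, subtract, and repeat.
138 − 2×50→38 − 1×20→18 − 1×10→8 − 1×5→3 − 1×2→1 − 1×1→0
Total coins = 2 + 1 + 1 + 1 + 1 + 1 = 7

7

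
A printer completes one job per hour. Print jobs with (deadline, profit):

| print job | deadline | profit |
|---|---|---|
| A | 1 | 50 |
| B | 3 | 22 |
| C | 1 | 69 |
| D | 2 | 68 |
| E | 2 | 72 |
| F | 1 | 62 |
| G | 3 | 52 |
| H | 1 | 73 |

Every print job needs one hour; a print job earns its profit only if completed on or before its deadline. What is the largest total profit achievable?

197

Sort by profit descending; place each in the latest free slot ≤ its deadline.
By profit: H(d1,73), E(d2,72), C(d1,69), D(d2,68), F(d1,62), G(d3,52), A(d1,50), B(d3,22)
H→slot 1; E→slot 2; C skipped; D skipped; F skipped; G→slot 3; A skipped; B skipped.
Profit = 73 + 72 + 52 = 197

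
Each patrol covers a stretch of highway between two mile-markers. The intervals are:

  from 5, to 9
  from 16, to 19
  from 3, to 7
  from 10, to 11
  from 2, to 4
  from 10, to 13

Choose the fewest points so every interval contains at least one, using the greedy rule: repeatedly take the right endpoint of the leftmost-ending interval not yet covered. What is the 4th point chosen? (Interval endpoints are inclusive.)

19

Sorted: [2,4] [3,7] [5,9] [10,11] [10,13] [16,19]
{[2,4],[3,7]} hit by 4; {[5,9]} hit by 9; {[10,11],[10,13]} hit by 11; {[16,19]} hit by 19.
Points: 4, 9, 11, 19 (4 total).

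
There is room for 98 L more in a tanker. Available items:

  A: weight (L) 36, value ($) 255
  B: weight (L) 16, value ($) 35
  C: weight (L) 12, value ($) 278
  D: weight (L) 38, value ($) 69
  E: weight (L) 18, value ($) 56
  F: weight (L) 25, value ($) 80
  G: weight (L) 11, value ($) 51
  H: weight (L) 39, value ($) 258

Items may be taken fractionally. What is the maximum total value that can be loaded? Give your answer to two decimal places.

Greedy by value/weight ratio, highest first.
Ratios (sorted): C 23.17, A 7.08, H 6.62, G 4.64, F 3.20, E 3.11, B 2.19, D 1.82
take C (12 @ 278); take A (36 @ 255); take H (39 @ 258); take G (11 @ 51). Capacity used 98/98.
Total value = 842.00

842.00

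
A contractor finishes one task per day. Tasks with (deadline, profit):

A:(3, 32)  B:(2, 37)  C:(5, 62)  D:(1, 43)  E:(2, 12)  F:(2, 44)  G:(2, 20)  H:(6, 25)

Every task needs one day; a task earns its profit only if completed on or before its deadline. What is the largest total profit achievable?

206

By profit: C(d5,62), F(d2,44), D(d1,43), B(d2,37), A(d3,32), H(d6,25), G(d2,20), E(d2,12)
C→slot 5; F→slot 2; D→slot 1; B skipped; A→slot 3; H→slot 6; G skipped; E skipped.
Profit = 43 + 44 + 32 + 62 + 25 = 206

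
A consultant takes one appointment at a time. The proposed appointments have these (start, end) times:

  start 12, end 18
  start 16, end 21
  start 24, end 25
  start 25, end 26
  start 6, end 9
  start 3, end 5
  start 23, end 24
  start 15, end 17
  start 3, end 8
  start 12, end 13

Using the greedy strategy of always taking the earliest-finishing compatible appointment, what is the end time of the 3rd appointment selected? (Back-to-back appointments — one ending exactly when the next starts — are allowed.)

Sorted by end: (3,5)  (3,8)  (6,9)  (12,13)  (15,17)  (12,18)  (16,21)  (23,24)  (24,25)  (25,26)
take (3,5); take (6,9); take (12,13); take (15,17); take (23,24); take (24,25); take (25,26).
Selected: (3,5) (6,9) (12,13) (15,17) (23,24) (24,25) (25,26)

13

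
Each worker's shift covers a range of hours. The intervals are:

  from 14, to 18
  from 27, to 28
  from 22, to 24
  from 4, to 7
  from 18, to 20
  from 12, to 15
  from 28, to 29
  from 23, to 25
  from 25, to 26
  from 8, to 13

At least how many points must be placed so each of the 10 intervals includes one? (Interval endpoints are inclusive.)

Sorted: [4,7] [8,13] [12,15] [14,18] [18,20] [22,24] [23,25] [25,26] [27,28] [28,29]
{[4,7]} hit by 7; {[8,13],[12,15]} hit by 13; {[14,18],[18,20]} hit by 18; {[22,24],[23,25]} hit by 24; {[25,26]} hit by 26; {[27,28],[28,29]} hit by 28.
Points: 7, 13, 18, 24, 26, 28 (6 total).

6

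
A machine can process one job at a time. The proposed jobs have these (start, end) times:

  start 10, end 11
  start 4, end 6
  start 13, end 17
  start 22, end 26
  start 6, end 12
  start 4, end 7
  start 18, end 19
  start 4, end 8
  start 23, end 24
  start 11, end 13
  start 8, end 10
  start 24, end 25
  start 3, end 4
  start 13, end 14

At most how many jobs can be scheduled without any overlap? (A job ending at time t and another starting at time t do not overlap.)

Sort by end time and greedily take each interval whose start is ≥ the last chosen end.
Sorted by end: (3,4)  (4,6)  (4,7)  (4,8)  (8,10)  (10,11)  (6,12)  (11,13)  (13,14)  (13,17)  (18,19)  (23,24)  (24,25)  (22,26)
take (3,4); take (4,6); take (8,10); take (10,11); take (11,13); take (13,14); skip (13,17); take (18,19); take (23,24); take (24,25).
Selected 9 jobs.

9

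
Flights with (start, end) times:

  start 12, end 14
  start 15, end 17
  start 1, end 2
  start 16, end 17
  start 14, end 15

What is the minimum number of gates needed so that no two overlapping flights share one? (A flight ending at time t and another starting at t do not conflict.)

The answer is the maximum number of intervals overlapping at any instant.
Events (time:±→running): 1:+→1 2:-→0 12:+→1 14:-→0 14:+→1 15:-→0 15:+→1 16:+→2 … peak 2.

2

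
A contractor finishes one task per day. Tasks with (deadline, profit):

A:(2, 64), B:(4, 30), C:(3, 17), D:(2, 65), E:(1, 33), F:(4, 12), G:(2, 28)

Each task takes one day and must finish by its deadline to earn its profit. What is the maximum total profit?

Sort by profit descending; place each in the latest free slot ≤ its deadline.
By profit: D(d2,65), A(d2,64), E(d1,33), B(d4,30), G(d2,28), C(d3,17), F(d4,12)
D→slot 2; A→slot 1; E skipped; B→slot 4; G skipped; C→slot 3; F skipped.
Profit = 64 + 65 + 17 + 30 = 176

176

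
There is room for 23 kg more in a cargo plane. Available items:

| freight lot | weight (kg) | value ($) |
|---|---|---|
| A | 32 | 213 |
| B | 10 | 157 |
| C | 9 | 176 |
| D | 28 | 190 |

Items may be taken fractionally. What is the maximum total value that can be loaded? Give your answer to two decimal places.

360.14

Ratios (sorted): C 19.56, B 15.70, D 6.79, A 6.66
take C (9 @ 176); take B (10 @ 157); take 4/28 of D → 27.14. Capacity used 23/23.
Total value = 360.14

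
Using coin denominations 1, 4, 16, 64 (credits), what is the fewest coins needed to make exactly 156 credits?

156 − 2×64→28 − 1×16→12 − 3×4→0
Total coins = 2 + 1 + 3 = 6

6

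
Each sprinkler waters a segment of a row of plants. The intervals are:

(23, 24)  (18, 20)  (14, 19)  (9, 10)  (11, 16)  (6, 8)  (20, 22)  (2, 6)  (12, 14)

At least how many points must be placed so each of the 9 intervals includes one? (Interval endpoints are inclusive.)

Process intervals by earliest right end; each time one isn't hit yet, stab at its right endpoint.
Sorted: [2,6] [6,8] [9,10] [12,14] [11,16] [14,19] [18,20] [20,22] [23,24]
{[2,6],[6,8]} hit by 6; {[9,10]} hit by 10; {[12,14],[11,16],[14,19]} hit by 14; {[18,20],[20,22]} hit by 20; {[23,24]} hit by 24.
Points: 6, 10, 14, 20, 24 (5 total).

5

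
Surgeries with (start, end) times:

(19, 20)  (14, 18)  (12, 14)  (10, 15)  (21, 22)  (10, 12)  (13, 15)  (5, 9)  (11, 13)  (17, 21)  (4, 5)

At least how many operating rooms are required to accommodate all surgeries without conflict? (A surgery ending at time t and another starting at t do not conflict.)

3

The answer is the maximum number of intervals overlapping at any instant.
starts: [4, 5, 10, 10, 11, 12, 13, 14, 17, 19, 21]
ends:   [5, 9, 12, 13, 14, 15, 15, 18, 20, 21, 22]
s4→1 e5→0 s5→1 e9→0 s10→1 s10→2 s11→3  — peak 3.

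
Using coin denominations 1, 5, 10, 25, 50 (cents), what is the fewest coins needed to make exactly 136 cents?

5

136 − 2×50→36 − 1×25→11 − 1×10→1 − 1×1→0
Total coins = 2 + 1 + 1 + 1 = 5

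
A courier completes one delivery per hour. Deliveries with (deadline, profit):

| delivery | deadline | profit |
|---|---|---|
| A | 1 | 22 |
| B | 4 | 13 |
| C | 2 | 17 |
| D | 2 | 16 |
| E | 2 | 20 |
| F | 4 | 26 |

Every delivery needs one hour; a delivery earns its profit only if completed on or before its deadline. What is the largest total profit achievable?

Profit order: F=26 A=22 E=20 C=17 D=16 B=13
Assign: F→slot 4, A→slot 1, E→slot 2, C skipped, D skipped, B→slot 3.
Slots: [1:A] [2:E] [3:B] [4:F]
Profit = 22 + 20 + 13 + 26 = 81

81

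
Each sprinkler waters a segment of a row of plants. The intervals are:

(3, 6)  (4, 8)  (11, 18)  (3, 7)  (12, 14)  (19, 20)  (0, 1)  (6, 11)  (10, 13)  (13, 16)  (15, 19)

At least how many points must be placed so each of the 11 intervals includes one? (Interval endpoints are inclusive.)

4

Sort by right endpoint; whenever an interval is uncovered, place a point at its right end.
Sorted: [0,1] [3,6] [3,7] [4,8] [6,11] [10,13] [12,14] [13,16] [11,18] [15,19] [19,20]
{[0,1]} hit by 1; {[3,6],[3,7],[4,8],[6,11]} hit by 6; {[10,13],[12,14],[13,16],[11,18]} hit by 13; {[15,19],[19,20]} hit by 19.
Points: 1, 6, 13, 19 (4 total).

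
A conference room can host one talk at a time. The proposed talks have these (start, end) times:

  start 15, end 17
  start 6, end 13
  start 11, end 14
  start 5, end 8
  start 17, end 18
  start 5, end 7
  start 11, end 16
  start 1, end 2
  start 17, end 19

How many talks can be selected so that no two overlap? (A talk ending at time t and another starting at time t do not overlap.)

Order by finish time; keep every interval that doesn't clash with the previous kept one.
Sorted by end: (1,2)  (5,7)  (5,8)  (6,13)  (11,14)  (11,16)  (15,17)  (17,18)  (17,19)
take (1,2); take (5,7); take (11,14); take (15,17); take (17,18); skip (17,19).
Selected 5 talks.

5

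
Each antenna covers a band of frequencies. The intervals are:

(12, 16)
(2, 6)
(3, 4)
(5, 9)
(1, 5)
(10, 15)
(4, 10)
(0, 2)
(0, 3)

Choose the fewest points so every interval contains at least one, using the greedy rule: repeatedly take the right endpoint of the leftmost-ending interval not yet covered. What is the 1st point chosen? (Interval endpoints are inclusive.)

By right end: [0,2]  [0,3]  [3,4]  [1,5]  [2,6]  [5,9]  [4,10]  [10,15]  [12,16]
[0,2] uncovered → point at 2; [3,4] uncovered → point at 4; [5,9] uncovered → point at 9; [10,15] uncovered → point at 15.
Points: 2, 4, 9, 15 (4 total).

2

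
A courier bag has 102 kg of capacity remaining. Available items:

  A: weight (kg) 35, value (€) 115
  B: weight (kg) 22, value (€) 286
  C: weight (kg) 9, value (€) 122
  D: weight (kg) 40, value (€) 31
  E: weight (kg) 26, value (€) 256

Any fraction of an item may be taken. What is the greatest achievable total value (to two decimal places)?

Greedy by value/weight ratio, highest first.
Ratios (sorted): C 13.56, B 13.00, E 9.85, A 3.29, D 0.78
take C (9 @ 122); take B (22 @ 286); take E (26 @ 256); take A (35 @ 115); take 10/40 of D → 7.75. Capacity used 102/102.
Total value = 786.75

786.75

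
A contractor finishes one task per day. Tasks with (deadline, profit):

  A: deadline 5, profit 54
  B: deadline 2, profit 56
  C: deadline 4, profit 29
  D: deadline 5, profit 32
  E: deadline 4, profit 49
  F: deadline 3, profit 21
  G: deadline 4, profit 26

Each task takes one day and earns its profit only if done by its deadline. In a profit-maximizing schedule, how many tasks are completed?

5

Sort by profit descending; place each in the latest free slot ≤ its deadline.
By profit: B(d2,56), A(d5,54), E(d4,49), D(d5,32), C(d4,29), G(d4,26), F(d3,21)
B→slot 2; A→slot 5; E→slot 4; D→slot 3; C→slot 1; G skipped; F skipped.
5 of 7 scheduled.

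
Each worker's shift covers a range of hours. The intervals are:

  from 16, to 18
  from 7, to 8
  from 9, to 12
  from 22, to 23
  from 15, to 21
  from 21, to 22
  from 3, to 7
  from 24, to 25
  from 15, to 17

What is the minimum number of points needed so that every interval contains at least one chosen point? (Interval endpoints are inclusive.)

Sort by right endpoint; whenever an interval is uncovered, place a point at its right end.
By right end: [3,7]  [7,8]  [9,12]  [15,17]  [16,18]  [15,21]  [21,22]  [22,23]  [24,25]
[3,7] uncovered → point at 7; [9,12] uncovered → point at 12; [15,17] uncovered → point at 17; [21,22] uncovered → point at 22; [24,25] uncovered → point at 25.
Points: 7, 12, 17, 22, 25 (5 total).

5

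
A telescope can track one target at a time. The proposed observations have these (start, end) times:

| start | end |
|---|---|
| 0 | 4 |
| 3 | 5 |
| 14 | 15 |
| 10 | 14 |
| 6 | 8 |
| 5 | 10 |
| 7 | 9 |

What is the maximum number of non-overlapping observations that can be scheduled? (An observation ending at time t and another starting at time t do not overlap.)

By end time: (0,4), (3,5), (6,8), (7,9), (5,10), (10,14), (14,15).
Pick (0,4); next start ≥ 4 → (6,8); next start ≥ 8 → (10,14); next start ≥ 14 → (14,15).
Selected 4 observations.

4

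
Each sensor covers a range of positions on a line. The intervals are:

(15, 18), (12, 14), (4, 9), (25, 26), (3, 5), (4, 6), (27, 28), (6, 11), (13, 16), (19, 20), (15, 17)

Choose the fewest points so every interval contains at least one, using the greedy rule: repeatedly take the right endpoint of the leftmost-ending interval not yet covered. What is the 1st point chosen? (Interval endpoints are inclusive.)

5

Sorted: [3,5] [4,6] [4,9] [6,11] [12,14] [13,16] [15,17] [15,18] [19,20] [25,26] [27,28]
{[3,5],[4,6],[4,9]} hit by 5; {[6,11]} hit by 11; {[12,14],[13,16]} hit by 14; {[15,17],[15,18]} hit by 17; {[19,20]} hit by 20; {[25,26]} hit by 26; {[27,28]} hit by 28.
Points: 5, 11, 14, 17, 20, 26, 28 (7 total).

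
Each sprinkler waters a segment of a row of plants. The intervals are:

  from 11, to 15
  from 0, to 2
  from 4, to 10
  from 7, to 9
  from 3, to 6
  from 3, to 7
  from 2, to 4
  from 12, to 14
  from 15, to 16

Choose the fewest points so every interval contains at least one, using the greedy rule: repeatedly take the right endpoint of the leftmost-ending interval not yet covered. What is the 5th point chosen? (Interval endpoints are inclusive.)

Process intervals by earliest right end; each time one isn't hit yet, stab at its right endpoint.
By right end: [0,2]  [2,4]  [3,6]  [3,7]  [7,9]  [4,10]  [12,14]  [11,15]  [15,16]
[0,2] uncovered → point at 2; [3,6] uncovered → point at 6; [7,9] uncovered → point at 9; [12,14] uncovered → point at 14; [15,16] uncovered → point at 16.
Points: 2, 6, 9, 14, 16 (5 total).

16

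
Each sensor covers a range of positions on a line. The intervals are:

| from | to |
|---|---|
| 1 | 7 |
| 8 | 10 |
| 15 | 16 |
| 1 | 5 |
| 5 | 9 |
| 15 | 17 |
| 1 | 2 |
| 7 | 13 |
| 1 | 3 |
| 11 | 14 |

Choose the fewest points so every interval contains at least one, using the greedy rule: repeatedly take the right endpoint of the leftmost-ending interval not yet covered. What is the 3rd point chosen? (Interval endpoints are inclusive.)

14

Sort by right endpoint; whenever an interval is uncovered, place a point at its right end.
By right end: [1,2]  [1,3]  [1,5]  [1,7]  [5,9]  [8,10]  [7,13]  [11,14]  [15,16]  [15,17]
[1,2] uncovered → point at 2; [5,9] uncovered → point at 9; [11,14] uncovered → point at 14; [15,16] uncovered → point at 16.
Points: 2, 9, 14, 16 (4 total).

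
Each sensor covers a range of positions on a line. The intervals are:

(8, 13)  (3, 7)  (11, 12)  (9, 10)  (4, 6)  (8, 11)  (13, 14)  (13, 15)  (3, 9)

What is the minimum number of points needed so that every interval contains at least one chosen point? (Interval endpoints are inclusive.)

4

Process intervals by earliest right end; each time one isn't hit yet, stab at its right endpoint.
Sorted: [4,6] [3,7] [3,9] [9,10] [8,11] [11,12] [8,13] [13,14] [13,15]
{[4,6],[3,7],[3,9]} hit by 6; {[9,10],[8,11]} hit by 10; {[11,12],[8,13]} hit by 12; {[13,14],[13,15]} hit by 14.
Points: 6, 10, 12, 14 (4 total).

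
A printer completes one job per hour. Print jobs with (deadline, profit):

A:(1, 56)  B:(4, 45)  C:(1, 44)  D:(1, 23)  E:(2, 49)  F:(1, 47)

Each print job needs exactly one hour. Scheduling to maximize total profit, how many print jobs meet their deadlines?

By profit: A(d1,56), E(d2,49), F(d1,47), B(d4,45), C(d1,44), D(d1,23)
A→slot 1; E→slot 2; F skipped; B→slot 4; C skipped; D skipped.
3 of 6 scheduled.

3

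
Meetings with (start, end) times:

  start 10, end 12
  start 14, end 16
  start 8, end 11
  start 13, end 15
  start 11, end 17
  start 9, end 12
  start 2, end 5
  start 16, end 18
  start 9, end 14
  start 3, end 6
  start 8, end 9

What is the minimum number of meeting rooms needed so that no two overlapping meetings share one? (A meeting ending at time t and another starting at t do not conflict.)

4

The answer is the maximum number of intervals overlapping at any instant.
starts: [2, 3, 8, 8, 9, 9, 10, 11, 13, 14, 16]
ends:   [5, 6, 9, 11, 12, 12, 14, 15, 16, 17, 18]
s2→1 s3→2 e5→1 e6→0 s8→1 s8→2 e9→1 s9→2 s9→3 s10→4  — peak 4.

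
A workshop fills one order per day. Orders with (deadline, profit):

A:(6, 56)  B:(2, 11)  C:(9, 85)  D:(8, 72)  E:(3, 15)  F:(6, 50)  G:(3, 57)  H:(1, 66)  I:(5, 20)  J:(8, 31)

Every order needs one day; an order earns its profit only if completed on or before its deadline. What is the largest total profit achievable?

Profit order: C=85 D=72 H=66 G=57 A=56 F=50 J=31 I=20 E=15 B=11
Assign: C→slot 9, D→slot 8, H→slot 1, G→slot 3, A→slot 6, F→slot 5, J→slot 7, I→slot 4, E→slot 2, B skipped.
Slots: [1:H] [2:E] [3:G] [4:I] [5:F] [6:A] [7:J] [8:D] [9:C]
Profit = 66 + 15 + 57 + 20 + 50 + 56 + 31 + 72 + 85 = 452

452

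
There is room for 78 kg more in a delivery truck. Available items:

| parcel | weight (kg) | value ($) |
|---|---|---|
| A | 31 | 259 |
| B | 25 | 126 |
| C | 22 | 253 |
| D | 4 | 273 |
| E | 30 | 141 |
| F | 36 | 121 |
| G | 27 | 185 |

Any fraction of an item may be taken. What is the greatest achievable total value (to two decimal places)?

Greedy by value/weight ratio, highest first.
Order: D (273/4=68.25) > C (253/22=11.50) > A (259/31=8.35) > G (185/27=6.85) > B (126/25=5.04) > E (141/30=4.70) > F (121/36=3.36)
Fill: take D (4 @ 273) → take C (22 @ 253) → take A (31 @ 259) → take 21/27 of G → 143.89; 78/78 used.
Total value = 928.89

928.89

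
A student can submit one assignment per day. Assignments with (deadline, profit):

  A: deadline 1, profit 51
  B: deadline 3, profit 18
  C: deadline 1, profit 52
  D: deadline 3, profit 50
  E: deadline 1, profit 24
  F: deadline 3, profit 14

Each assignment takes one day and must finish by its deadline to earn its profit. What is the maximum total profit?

Sort by profit descending; place each in the latest free slot ≤ its deadline.
Profit order: C=52 A=51 D=50 E=24 B=18 F=14
Assign: C→slot 1, A skipped, D→slot 3, E skipped, B→slot 2, F skipped.
Slots: [1:C] [2:B] [3:D]
Profit = 52 + 18 + 50 = 120

120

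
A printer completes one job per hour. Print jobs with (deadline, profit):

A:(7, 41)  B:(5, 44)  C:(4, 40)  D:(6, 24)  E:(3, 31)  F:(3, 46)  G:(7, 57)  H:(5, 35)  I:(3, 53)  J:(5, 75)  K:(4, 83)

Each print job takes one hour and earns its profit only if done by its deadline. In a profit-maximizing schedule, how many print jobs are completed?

7

Sort by profit descending; place each in the latest free slot ≤ its deadline.
By profit: K(d4,83), J(d5,75), G(d7,57), I(d3,53), F(d3,46), B(d5,44), A(d7,41), C(d4,40), H(d5,35), E(d3,31), D(d6,24)
K→slot 4; J→slot 5; G→slot 7; I→slot 3; F→slot 2; B→slot 1; A→slot 6; C skipped; H skipped; E skipped; D skipped.
7 of 11 scheduled.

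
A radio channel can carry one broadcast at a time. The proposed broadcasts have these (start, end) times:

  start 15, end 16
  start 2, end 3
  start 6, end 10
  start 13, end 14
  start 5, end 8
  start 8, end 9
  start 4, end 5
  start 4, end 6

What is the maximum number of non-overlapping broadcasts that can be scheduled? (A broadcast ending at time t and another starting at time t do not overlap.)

Order by finish time; keep every interval that doesn't clash with the previous kept one.
By end time: (2,3), (4,5), (4,6), (5,8), (8,9), (6,10), (13,14), (15,16).
Pick (2,3); next start ≥ 3 → (4,5); next start ≥ 5 → (5,8); next start ≥ 8 → (8,9); next start ≥ 9 → (13,14); next start ≥ 14 → (15,16).
Selected 6 broadcasts.

6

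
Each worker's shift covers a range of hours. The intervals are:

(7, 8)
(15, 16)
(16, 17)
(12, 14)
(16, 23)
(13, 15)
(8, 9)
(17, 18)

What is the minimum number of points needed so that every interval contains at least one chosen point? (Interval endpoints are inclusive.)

Sort by right endpoint; whenever an interval is uncovered, place a point at its right end.
By right end: [7,8]  [8,9]  [12,14]  [13,15]  [15,16]  [16,17]  [17,18]  [16,23]
[7,8] uncovered → point at 8; [12,14] uncovered → point at 14; [15,16] uncovered → point at 16; [17,18] uncovered → point at 18.
Points: 8, 14, 16, 18 (4 total).

4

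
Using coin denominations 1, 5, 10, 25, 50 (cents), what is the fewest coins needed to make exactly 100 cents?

2

100 − 2×50→0
Total coins = 2 = 2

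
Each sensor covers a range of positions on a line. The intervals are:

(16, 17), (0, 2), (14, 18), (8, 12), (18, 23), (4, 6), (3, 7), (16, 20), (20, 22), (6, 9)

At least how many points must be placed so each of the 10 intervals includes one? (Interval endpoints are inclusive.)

5

By right end: [0,2]  [4,6]  [3,7]  [6,9]  [8,12]  [16,17]  [14,18]  [16,20]  [20,22]  [18,23]
[0,2] uncovered → point at 2; [4,6] uncovered → point at 6; [8,12] uncovered → point at 12; [16,17] uncovered → point at 17; [20,22] uncovered → point at 22.
Points: 2, 6, 12, 17, 22 (5 total).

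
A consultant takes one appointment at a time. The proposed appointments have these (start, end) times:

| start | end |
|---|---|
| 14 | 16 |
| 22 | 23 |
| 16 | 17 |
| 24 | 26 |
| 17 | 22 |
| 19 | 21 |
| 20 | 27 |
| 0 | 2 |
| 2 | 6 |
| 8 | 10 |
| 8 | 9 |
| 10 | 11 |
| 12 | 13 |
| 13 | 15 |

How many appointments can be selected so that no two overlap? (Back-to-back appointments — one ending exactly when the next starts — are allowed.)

10

Order by finish time; keep every interval that doesn't clash with the previous kept one.
By end time: (0,2), (2,6), (8,9), (8,10), (10,11), (12,13), (13,15), (14,16), (16,17), (19,21), (17,22), (22,23), (24,26), (20,27).
Pick (0,2); next start ≥ 2 → (2,6); next start ≥ 6 → (8,9); next start ≥ 9 → (10,11); next start ≥ 11 → (12,13); next start ≥ 13 → (13,15); next start ≥ 15 → (16,17); next start ≥ 17 → (19,21); next start ≥ 21 → (22,23); next start ≥ 23 → (24,26).
Selected 10 appointments.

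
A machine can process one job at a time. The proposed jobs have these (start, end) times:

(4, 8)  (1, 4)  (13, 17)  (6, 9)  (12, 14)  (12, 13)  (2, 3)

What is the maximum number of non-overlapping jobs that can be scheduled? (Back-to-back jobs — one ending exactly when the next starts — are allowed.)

By end time: (2,3), (1,4), (4,8), (6,9), (12,13), (12,14), (13,17).
Pick (2,3); next start ≥ 3 → (4,8); next start ≥ 8 → (12,13); next start ≥ 13 → (13,17).
Selected 4 jobs.

4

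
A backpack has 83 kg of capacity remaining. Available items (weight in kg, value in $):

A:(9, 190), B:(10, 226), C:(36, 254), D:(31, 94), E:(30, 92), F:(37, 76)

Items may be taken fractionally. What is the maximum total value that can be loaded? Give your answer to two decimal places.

755.87

Sort by value per unit weight and fill in that order.
Ratios (sorted): B 22.60, A 21.11, C 7.06, E 3.07, D 3.03, F 2.05
take B (10 @ 226); take A (9 @ 190); take C (36 @ 254); take 28/30 of E → 85.87. Capacity used 83/83.
Total value = 755.87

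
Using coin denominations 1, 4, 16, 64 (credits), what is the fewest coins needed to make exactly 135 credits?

Use the largest denomination that fits, subtract, and repeat.
135 − 2×64→7 − 1×4→3 − 3×1→0
Total coins = 2 + 1 + 3 = 6

6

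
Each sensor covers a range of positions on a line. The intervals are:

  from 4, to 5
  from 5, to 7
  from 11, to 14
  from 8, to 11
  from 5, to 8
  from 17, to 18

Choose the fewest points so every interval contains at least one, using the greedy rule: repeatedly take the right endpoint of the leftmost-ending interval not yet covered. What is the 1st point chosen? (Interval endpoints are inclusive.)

5

By right end: [4,5]  [5,7]  [5,8]  [8,11]  [11,14]  [17,18]
[4,5] uncovered → point at 5; [8,11] uncovered → point at 11; [17,18] uncovered → point at 18.
Points: 5, 11, 18 (3 total).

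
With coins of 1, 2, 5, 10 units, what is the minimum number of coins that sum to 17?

3

Use the largest denomination that fits, subtract, and repeat.
17 − 1×10→7 − 1×5→2 − 1×2→0
Total coins = 1 + 1 + 1 = 3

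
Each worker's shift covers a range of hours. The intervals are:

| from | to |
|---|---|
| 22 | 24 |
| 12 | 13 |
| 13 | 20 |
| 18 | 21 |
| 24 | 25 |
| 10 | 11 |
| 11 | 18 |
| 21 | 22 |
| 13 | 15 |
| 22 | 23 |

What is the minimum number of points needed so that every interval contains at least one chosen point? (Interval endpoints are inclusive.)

5

Sort by right endpoint; whenever an interval is uncovered, place a point at its right end.
Sorted: [10,11] [12,13] [13,15] [11,18] [13,20] [18,21] [21,22] [22,23] [22,24] [24,25]
{[10,11]} hit by 11; {[12,13],[13,15],[11,18],[13,20]} hit by 13; {[18,21],[21,22]} hit by 21; {[22,23],[22,24]} hit by 23; {[24,25]} hit by 25.
Points: 11, 13, 21, 23, 25 (5 total).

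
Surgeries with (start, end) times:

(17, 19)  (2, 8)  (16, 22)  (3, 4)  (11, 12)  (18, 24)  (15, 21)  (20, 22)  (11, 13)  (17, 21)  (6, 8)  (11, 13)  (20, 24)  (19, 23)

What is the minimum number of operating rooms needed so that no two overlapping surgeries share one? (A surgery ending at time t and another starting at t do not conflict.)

The answer is the maximum number of intervals overlapping at any instant.
starts: [2, 3, 6, 11, 11, 11, 15, 16, 17, 17, 18, 19, 20, 20]
ends:   [4, 8, 8, 12, 13, 13, 19, 21, 21, 22, 22, 23, 24, 24]
s2→1 s3→2 e4→1 s6→2 e8→1 e8→0 s11→1 s11→2 s11→3 e12→2 e13→1 e13→0 s15→1 s16→2 s17→3 s17→4 s18→5 e19→4 s19→5 s20→6 s20→7  — peak 7.

7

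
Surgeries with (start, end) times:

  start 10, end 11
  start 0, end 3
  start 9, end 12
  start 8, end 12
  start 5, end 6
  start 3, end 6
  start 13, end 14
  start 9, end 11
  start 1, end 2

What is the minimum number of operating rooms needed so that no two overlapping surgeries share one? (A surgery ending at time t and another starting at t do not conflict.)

Count concurrent intervals with a sweep; the peak is the room count.
Events (time:±→running): 0:+→1 1:+→2 2:-→1 3:-→0 3:+→1 5:+→2 6:-→1 6:-→0 8:+→1 9:+→2 9:+→3 10:+→4 … peak 4.

4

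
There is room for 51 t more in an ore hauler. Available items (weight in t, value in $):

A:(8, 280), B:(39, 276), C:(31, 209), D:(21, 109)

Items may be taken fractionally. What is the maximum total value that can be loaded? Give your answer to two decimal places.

Ratios (sorted): A 35.00, B 7.08, C 6.74, D 5.19
take A (8 @ 280); take B (39 @ 276); take 4/31 of C → 26.97. Capacity used 51/51.
Total value = 582.97

582.97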